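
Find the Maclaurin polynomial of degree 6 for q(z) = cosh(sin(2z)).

Substitute the inner expansion into the outer series and collect powers.

-4*z^6/15 - 2*z^4 + 2*z^2 + 1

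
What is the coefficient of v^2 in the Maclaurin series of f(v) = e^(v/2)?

1/8

f(0) = 1
f′(0) = 1/2
f′′(0) = 1/4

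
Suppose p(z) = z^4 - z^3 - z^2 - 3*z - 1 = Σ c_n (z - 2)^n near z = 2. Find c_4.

Use the known series and substitute for the argument.
p(2) = -3
p′(2) = 13
p′′(2) = 34
p′′′(2) = 42
p^(4)(2) = 24
The Taylor polynomial is Σ p^(k)(2)/k! · (z - 2)^k.

1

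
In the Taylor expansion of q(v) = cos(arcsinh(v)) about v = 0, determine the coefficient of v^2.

Plug the Maclaurin series of the inner function into that of the outer and collect terms.
q(0) = 1
q′(0) = 0
q′′(0) = -1
So c_2 = q′′(0)/2! = -1/2.

-1/2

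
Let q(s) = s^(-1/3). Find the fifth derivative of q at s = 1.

-3640/243

The coefficient of (s - 1)^5 in the expansion is -91/729, so q^(5)(1) = 5! * (-91/729) = -3640/243.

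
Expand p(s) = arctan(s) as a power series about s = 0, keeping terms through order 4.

-s^3/3 + s

Use the known series and substitute for the argument.
[s^0] = 0;  [s^1] = 1;  [s^2] = 0;  [s^3] = -1/3;  [s^4] = 0.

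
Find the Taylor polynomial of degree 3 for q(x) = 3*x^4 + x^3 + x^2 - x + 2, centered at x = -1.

-11*(x + 1)^3 + 16*(x + 1)^2 - 12*(x + 1) + 6

Use the known series and substitute for the argument.
q(-1) = 6
q′(-1) = -12
q′′(-1) = 32
q′′′(-1) = -66
The Taylor polynomial is Σ q^(k)(-1)/k! · (x + 1)^k.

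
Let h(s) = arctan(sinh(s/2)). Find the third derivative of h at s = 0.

Substitute the inner expansion into the outer series and collect powers.
From the series, [s^3] h = -1/48; multiply by 3! = 6 to get -1/8.

-1/8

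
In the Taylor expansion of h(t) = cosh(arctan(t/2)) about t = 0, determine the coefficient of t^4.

Plug the Maclaurin series of the inner function into that of the outer and collect terms.
So c_4 = h^(4)(0)/4! = -7/384.

-7/384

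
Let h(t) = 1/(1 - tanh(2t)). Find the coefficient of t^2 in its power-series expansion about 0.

Compose series: expand the inner function first, then feed it into the outer expansion.
h(0) = 1
h′(0) = 2
h′′(0) = 8

4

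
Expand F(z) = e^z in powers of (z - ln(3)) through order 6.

(z - ln(3))^6/240 + (z - ln(3))^5/40 + (z - ln(3))^4/8 + (z - ln(3))^3/2 + 3*(z - ln(3))^2/2 + 3*(z - ln(3)) + 3

[(z - ln(3))^0] = 3;  [(z - ln(3))^1] = 3;  [(z - ln(3))^2] = 3/2;  [(z - ln(3))^3] = 1/2;  [(z - ln(3))^4] = 1/8;  [(z - ln(3))^5] = 1/40;  [(z - ln(3))^6] = 1/240.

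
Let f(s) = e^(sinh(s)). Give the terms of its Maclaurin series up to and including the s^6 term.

37*s^6/720 + s^5/10 + 5*s^4/24 + s^3/3 + s^2/2 + s + 1

Let u equal the inner series; expand the outer function in u and truncate.
[s^0] = 1;  [s^1] = 1;  [s^2] = 1/2;  [s^3] = 1/3;  [s^4] = 5/24;  [s^5] = 1/10;  [s^6] = 37/720.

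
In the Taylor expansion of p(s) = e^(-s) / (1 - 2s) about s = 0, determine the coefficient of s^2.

Take the Cauchy product of the two expansions.
[s^0] = 1;  [s^1] = 1;  [s^2] = 5/2.
So c_2 = p′′(0)/2! = 5/2.

5/2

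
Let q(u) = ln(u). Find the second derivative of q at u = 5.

Apply the Taylor formula c_k = f^(k)(a)/k!.
The coefficient of (u - 5)^2 in the expansion is -1/50, so q′′(5) = 2! * (-1/50) = -1/25.

-1/25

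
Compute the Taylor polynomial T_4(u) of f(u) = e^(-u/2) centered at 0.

Differentiate repeatedly and evaluate at the center.
f(0) = 1
f′(0) = -1/2
f′′(0) = 1/4
f′′′(0) = -1/8
f^(4)(0) = 1/16

u^4/384 - u^3/48 + u^2/8 - u/2 + 1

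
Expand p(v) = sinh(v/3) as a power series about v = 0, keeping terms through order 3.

v^3/162 + v/3

p(0) = 0
p′(0) = 1/3
p′′(0) = 0
p′′′(0) = 1/27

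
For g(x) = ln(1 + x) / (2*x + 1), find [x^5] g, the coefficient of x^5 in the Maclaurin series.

661/30

Multiply the numerator's expansion by the denominator's geometric series.
g(0) = 0
g′(0) = 1
g′′(0) = -5
g′′′(0) = 32
g^(4)(0) = -262
g^(5)(0) = 2644
The Taylor polynomial is Σ g^(k)(0)/k! · x^k.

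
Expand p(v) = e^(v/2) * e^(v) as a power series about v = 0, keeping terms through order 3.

Expand each factor separately, then convolve coefficients.
[v^0] = 1;  [v^1] = 3/2;  [v^2] = 9/8;  [v^3] = 9/16.

9*v^3/16 + 9*v^2/8 + 3*v/2 + 1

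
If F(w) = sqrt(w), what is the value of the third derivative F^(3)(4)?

The coefficient of (w - 4)^3 in the expansion is 1/512, so F′′′(4) = 3! * (1/512) = 3/256.

3/256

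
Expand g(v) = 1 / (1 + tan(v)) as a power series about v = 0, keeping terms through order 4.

5*v^4/3 - 4*v^3/3 + v^2 - v + 1

Use the geometric series for the reciprocal, then substitute.
g(0) = 1
g′(0) = -1
g′′(0) = 2
g′′′(0) = -8
g^(4)(0) = 40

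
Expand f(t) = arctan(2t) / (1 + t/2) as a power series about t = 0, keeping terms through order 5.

Write out both Maclaurin series and multiply, keeping only the needed powers.

703*t^5/120 + 13*t^4/12 - 13*t^3/6 - t^2 + 2*t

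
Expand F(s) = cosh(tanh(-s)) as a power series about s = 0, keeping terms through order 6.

97*s^6/720 - 7*s^4/24 + s^2/2 + 1

Let u equal the inner series; expand the outer function in u and truncate.
[s^0] = 1;  [s^1] = 0;  [s^2] = 1/2;  [s^3] = 0;  [s^4] = -7/24;  [s^5] = 0;  [s^6] = 97/720.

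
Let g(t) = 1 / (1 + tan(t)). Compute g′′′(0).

-8

Write 1/(1+u) = 1 - u + u^2 - u^3 + ... and substitute the series for u.
From the series, [t^3] g = -4/3; multiply by 3! = 6 to get -8.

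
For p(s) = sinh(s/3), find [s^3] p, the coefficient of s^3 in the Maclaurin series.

p(0) = 0
p′(0) = 1/3
p′′(0) = 0
p′′′(0) = 1/27
Dividing each by k! gives the coefficients c_0, ..., c_3.

1/162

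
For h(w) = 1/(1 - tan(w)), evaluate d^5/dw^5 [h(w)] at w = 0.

Plug the Maclaurin series of the inner function into that of the outer and collect terms.
The coefficient of w^5 in the expansion is 32/15, so h^(5)(0) = 5! * (32/15) = 256.

256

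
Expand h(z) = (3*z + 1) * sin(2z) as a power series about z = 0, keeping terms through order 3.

Multiply each power in the prefactor through the base expansion.
h(0) = 0
h′(0) = 2
h′′(0) = 12
h′′′(0) = -8

-4*z^3/3 + 6*z^2 + 2*z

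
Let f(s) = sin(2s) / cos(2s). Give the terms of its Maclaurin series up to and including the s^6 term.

Invert the denominator's series and multiply.
f(0) = 0
f′(0) = 2
f′′(0) = 0
f′′′(0) = 16
f^(4)(0) = 0
f^(5)(0) = 512
f^(6)(0) = 0
Dividing each by k! gives the coefficients c_0, ..., c_6.

64*s^5/15 + 8*s^3/3 + 2*s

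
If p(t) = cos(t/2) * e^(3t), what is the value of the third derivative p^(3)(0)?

99/4

Take the Cauchy product of the two expansions.
The coefficient of t^3 in the expansion is 33/8, so p′′′(0) = 3! * (33/8) = 99/4.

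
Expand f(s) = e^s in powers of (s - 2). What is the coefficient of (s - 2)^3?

e^(2)/6

Use the known series and substitute for the argument.
f(2) = e^(2)
f′(2) = e^(2)
f′′(2) = e^(2)
f′′′(2) = e^(2)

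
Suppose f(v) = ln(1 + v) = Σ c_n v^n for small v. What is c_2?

-1/2

[v^0] = 0;  [v^1] = 1;  [v^2] = -1/2.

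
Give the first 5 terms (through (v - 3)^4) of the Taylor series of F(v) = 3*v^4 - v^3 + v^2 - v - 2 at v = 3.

3*(v - 3)^4 + 35*(v - 3)^3 + 154*(v - 3)^2 + 302*(v - 3) + 220

F(3) = 220
F′(3) = 302
F′′(3) = 308
F′′′(3) = 210
F^(4)(3) = 72
Then c_k = F^(k)(3)/k! gives each Taylor coefficient.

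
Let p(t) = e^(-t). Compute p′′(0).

1

Compute the successive derivatives at the expansion point and divide by k!.
From the series, [t^2] p = 1/2; multiply by 2! = 2 to get 1.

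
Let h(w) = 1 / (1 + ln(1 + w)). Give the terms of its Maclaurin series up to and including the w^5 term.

Use the geometric series for the reciprocal, then substitute.
[w^0] = 1;  [w^1] = -1;  [w^2] = 3/2;  [w^3] = -7/3;  [w^4] = 11/3;  [w^5] = -347/60.

-347*w^5/60 + 11*w^4/3 - 7*w^3/3 + 3*w^2/2 - w + 1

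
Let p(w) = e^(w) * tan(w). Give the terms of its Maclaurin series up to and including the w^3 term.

Expand each factor separately, then convolve coefficients.
p(0) = 0
p′(0) = 1
p′′(0) = 2
p′′′(0) = 5
Dividing each by k! gives the coefficients c_0, ..., c_3.

5*w^3/6 + w^2 + w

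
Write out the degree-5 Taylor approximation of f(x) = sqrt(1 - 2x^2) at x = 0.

-x^4/2 - x^2 + 1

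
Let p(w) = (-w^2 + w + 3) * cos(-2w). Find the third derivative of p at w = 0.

-12

Multiply each power in the prefactor through the base expansion.
The coefficient of w^3 in the expansion is -2, so p′′′(0) = 3! * (-2) = -12.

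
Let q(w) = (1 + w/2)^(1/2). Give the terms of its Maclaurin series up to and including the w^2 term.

Use the known series and substitute for the argument.
q(0) = 1
q′(0) = 1/4
q′′(0) = -1/16
The Taylor polynomial is Σ q^(k)(0)/k! · w^k.

-w^2/32 + w/4 + 1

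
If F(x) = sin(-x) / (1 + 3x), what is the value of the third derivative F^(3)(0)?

-53

Multiply the two series term by term and collect like powers.
The coefficient of x^3 in the expansion is -53/6, so F′′′(0) = 3! * (-53/6) = -53.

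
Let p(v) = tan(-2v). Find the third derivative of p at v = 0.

-16

The coefficient of v^3 in the expansion is -8/3, so p′′′(0) = 3! * (-8/3) = -16.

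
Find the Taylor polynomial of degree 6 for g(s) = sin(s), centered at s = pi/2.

-(s - pi/2)^6/720 + (s - pi/2)^4/24 - (s - pi/2)^2/2 + 1

g(pi/2) = 1
g′(pi/2) = 0
g′′(pi/2) = -1
g′′′(pi/2) = 0
g^(4)(pi/2) = 1
g^(5)(pi/2) = 0
g^(6)(pi/2) = -1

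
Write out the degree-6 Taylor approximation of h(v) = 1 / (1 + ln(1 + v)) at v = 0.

3289*v^6/360 - 347*v^5/60 + 11*v^4/3 - 7*v^3/3 + 3*v^2/2 - v + 1

Expand as Σ (-1)^k u^k with u equal to the inner function's series.
[v^0] = 1;  [v^1] = -1;  [v^2] = 3/2;  [v^3] = -7/3;  [v^4] = 11/3;  [v^5] = -347/60;  [v^6] = 3289/360.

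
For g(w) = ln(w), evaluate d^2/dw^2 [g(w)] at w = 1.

-1

The coefficient of (w - 1)^2 in the expansion is -1/2, so g′′(1) = 2! * (-1/2) = -1.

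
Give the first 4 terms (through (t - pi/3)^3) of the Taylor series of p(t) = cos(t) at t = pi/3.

sqrt(3)*(t - pi/3)^3/12 - (t - pi/3)^2/4 - sqrt(3)*(t - pi/3)/2 + 1/2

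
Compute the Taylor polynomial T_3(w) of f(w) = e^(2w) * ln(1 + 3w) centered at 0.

6*w^3 + 3*w^2/2 + 3*w

Take the Cauchy product of the two expansions.
f(0) = 0
f′(0) = 3
f′′(0) = 3
f′′′(0) = 36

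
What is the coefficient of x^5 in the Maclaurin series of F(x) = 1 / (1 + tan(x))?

Write 1/(1+u) = 1 - u + u^2 - u^3 + ... and substitute the series for u.
F(0) = 1
F′(0) = -1
F′′(0) = 2
F′′′(0) = -8
F^(4)(0) = 40
F^(5)(0) = -256
Dividing each by k! gives the coefficients c_0, ..., c_5.

-32/15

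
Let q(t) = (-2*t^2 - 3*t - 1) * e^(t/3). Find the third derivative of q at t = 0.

Multiply each power in the prefactor through the base expansion.
From the series, [t^3] q = -68/81; multiply by 3! = 6 to get -136/27.

-136/27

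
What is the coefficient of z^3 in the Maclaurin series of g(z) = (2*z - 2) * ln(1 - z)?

Shift and add copies of the series according to the polynomial's terms.
g(0) = 0
g′(0) = 2
g′′(0) = -2
g′′′(0) = -2
So c_3 = g′′′(0)/3! = -1/3.

-1/3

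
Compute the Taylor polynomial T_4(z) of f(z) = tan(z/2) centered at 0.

z^3/24 + z/2

[z^0] = 0;  [z^1] = 1/2;  [z^2] = 0;  [z^3] = 1/24;  [z^4] = 0.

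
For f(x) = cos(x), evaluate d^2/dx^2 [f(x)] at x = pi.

Use the known series and substitute for the argument.
From the series, [(x - pi)^2] f = 1/2; multiply by 2! = 2 to get 1.

1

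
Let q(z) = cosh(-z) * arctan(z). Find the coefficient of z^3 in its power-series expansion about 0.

1/6

Take the Cauchy product of the two expansions.
q(0) = 0
q′(0) = 1
q′′(0) = 0
q′′′(0) = 1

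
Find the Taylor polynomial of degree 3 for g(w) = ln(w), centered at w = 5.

[(w - 5)^0] = ln(5);  [(w - 5)^1] = 1/5;  [(w - 5)^2] = -1/50;  [(w - 5)^3] = 1/375.

(w - 5)^3/375 - (w - 5)^2/50 + (w - 5)/5 + ln(5)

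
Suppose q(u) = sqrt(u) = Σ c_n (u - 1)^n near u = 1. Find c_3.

1/16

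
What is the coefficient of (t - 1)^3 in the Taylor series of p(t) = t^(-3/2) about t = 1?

[(t - 1)^0] = 1;  [(t - 1)^1] = -3/2;  [(t - 1)^2] = 15/8;  [(t - 1)^3] = -35/16.

-35/16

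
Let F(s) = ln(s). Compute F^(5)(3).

The coefficient of (s - 3)^5 in the expansion is 1/1215, so F^(5)(3) = 5! * (1/1215) = 8/81.

8/81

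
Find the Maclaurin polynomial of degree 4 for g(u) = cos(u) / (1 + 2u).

Expand each factor separately, then convolve coefficients.
g(0) = 1
g′(0) = -2
g′′(0) = 7
g′′′(0) = -42
g^(4)(0) = 337
Then c_k = g^(k)(0)/k! gives each Taylor coefficient.

337*u^4/24 - 7*u^3 + 7*u^2/2 - 2*u + 1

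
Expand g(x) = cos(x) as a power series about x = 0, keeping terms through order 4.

Differentiate repeatedly and evaluate at the center.

x^4/24 - x^2/2 + 1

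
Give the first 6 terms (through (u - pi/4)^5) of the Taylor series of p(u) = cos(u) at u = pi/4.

-sqrt(2)*(u - pi/4)^5/240 + sqrt(2)*(u - pi/4)^4/48 + sqrt(2)*(u - pi/4)^3/12 - sqrt(2)*(u - pi/4)^2/4 - sqrt(2)*(u - pi/4)/2 + sqrt(2)/2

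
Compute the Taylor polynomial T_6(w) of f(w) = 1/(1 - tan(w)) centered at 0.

122*w^6/45 + 32*w^5/15 + 5*w^4/3 + 4*w^3/3 + w^2 + w + 1

Let u equal the inner series; expand the outer function in u and truncate.
f(0) = 1
f′(0) = 1
f′′(0) = 2
f′′′(0) = 8
f^(4)(0) = 40
f^(5)(0) = 256
f^(6)(0) = 1952
Then c_k = f^(k)(0)/k! gives each Taylor coefficient.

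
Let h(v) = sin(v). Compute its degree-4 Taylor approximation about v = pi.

[(v - pi)^0] = 0;  [(v - pi)^1] = -1;  [(v - pi)^2] = 0;  [(v - pi)^3] = 1/6;  [(v - pi)^4] = 0.

(v - pi)^3/6 - (v - pi)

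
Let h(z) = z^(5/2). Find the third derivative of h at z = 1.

15/8

The coefficient of (z - 1)^3 in the expansion is 5/16, so h′′′(1) = 3! * (5/16) = 15/8.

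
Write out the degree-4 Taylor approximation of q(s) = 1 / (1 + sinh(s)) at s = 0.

4*s^4/3 - 7*s^3/6 + s^2 - s + 1

Write 1/(1+u) = 1 - u + u^2 - u^3 + ... and substitute the series for u.
q(0) = 1
q′(0) = -1
q′′(0) = 2
q′′′(0) = -7
q^(4)(0) = 32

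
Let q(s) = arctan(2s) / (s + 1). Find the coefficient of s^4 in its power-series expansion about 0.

Multiply the numerator's expansion by the denominator's geometric series.
[s^0] = 0;  [s^1] = 2;  [s^2] = -2;  [s^3] = -2/3;  [s^4] = 2/3.

2/3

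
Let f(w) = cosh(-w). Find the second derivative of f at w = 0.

From the series, [w^2] f = 1/2; multiply by 2! = 2 to get 1.

1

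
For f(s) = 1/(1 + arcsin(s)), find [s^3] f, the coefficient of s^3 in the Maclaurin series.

Substitute the inner expansion into the outer series and collect powers.
f(0) = 1
f′(0) = -1
f′′(0) = 2
f′′′(0) = -7

-7/6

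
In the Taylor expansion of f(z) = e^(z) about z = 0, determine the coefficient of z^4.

1/24

[z^0] = 1;  [z^1] = 1;  [z^2] = 1/2;  [z^3] = 1/6;  [z^4] = 1/24.
So c_4 = f^(4)(0)/4! = 1/24.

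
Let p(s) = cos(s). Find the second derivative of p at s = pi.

1

Apply the Taylor formula c_k = f^(k)(a)/k!.
From the series, [(s - pi)^2] p = 1/2; multiply by 2! = 2 to get 1.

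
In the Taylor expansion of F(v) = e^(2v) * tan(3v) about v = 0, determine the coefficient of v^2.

Take the Cauchy product of the two expansions.
F(0) = 0
F′(0) = 3
F′′(0) = 12

6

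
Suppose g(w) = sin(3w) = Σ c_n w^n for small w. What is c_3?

g(0) = 0
g′(0) = 3
g′′(0) = 0
g′′′(0) = -27

-9/2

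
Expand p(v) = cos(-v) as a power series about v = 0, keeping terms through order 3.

1 - v^2/2

Apply the Taylor formula c_k = f^(k)(a)/k!.
p(0) = 1
p′(0) = 0
p′′(0) = -1
p′′′(0) = 0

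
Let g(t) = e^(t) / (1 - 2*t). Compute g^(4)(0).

633

Expand 1/(denominator) as a geometric series and multiply by the numerator's series.
The coefficient of t^4 in the expansion is 211/8, so g^(4)(0) = 4! * (211/8) = 633.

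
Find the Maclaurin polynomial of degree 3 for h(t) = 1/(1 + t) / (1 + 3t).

Expand each factor separately, then convolve coefficients.
h(0) = 1
h′(0) = -4
h′′(0) = 26
h′′′(0) = -240

-40*t^3 + 13*t^2 - 4*t + 1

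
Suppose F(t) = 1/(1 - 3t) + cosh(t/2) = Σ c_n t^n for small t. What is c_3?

27

Expand each term separately and add.
[t^0] = 2;  [t^1] = 3;  [t^2] = 73/8;  [t^3] = 27.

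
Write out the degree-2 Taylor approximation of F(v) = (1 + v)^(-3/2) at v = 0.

15*v^2/8 - 3*v/2 + 1

[v^0] = 1;  [v^1] = -3/2;  [v^2] = 15/8.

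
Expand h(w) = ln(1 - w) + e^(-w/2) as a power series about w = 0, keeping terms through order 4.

Add the two expansions coefficient-wise.

-95*w^4/384 - 17*w^3/48 - 3*w^2/8 - 3*w/2 + 1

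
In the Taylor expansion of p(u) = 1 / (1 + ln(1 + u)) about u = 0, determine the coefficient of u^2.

3/2

Use the geometric series for the reciprocal, then substitute.
[u^0] = 1;  [u^1] = -1;  [u^2] = 3/2.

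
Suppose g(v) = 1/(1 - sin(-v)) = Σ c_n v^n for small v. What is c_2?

1

Plug the Maclaurin series of the inner function into that of the outer and collect terms.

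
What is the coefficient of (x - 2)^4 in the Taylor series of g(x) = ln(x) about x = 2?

c_4 = g^(4)(2)/4! = -1/64.

-1/64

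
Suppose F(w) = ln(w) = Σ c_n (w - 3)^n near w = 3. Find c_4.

-1/324

Use the known series and substitute for the argument.
F(3) = ln(3)
F′(3) = 1/3
F′′(3) = -1/9
F′′′(3) = 2/27
F^(4)(3) = -2/27
So c_4 = F^(4)(3)/4! = -1/324.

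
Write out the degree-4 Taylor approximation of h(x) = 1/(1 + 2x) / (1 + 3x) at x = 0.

Take the Cauchy product of the two expansions.
h(0) = 1
h′(0) = -5
h′′(0) = 38
h′′′(0) = -390
h^(4)(0) = 5064
Then c_k = h^(k)(0)/k! gives each Taylor coefficient.

211*x^4 - 65*x^3 + 19*x^2 - 5*x + 1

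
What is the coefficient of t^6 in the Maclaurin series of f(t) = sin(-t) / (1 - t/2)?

-7/480

Expand each factor separately, then convolve coefficients.
[t^0] = 0;  [t^1] = -1;  [t^2] = -1/2;  [t^3] = -1/12;  [t^4] = -1/24;  [t^5] = -7/240;  [t^6] = -7/480.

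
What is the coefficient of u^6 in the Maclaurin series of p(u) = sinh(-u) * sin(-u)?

Write out both Maclaurin series and multiply, keeping only the needed powers.
p(0) = 0
p′(0) = 0
p′′(0) = 2
p′′′(0) = 0
p^(4)(0) = 0
p^(5)(0) = 0
p^(6)(0) = -8
The Taylor polynomial is Σ p^(k)(0)/k! · u^k.

-1/90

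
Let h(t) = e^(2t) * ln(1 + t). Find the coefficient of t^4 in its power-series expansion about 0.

3/4

Multiply the two series term by term and collect like powers.
h(0) = 0
h′(0) = 1
h′′(0) = 3
h′′′(0) = 8
h^(4)(0) = 18
Dividing each by k! gives the coefficients c_0, ..., c_4.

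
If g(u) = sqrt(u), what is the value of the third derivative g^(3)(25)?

The coefficient of (u - 25)^3 in the expansion is 1/50000, so g′′′(25) = 3! * (1/50000) = 3/25000.

3/25000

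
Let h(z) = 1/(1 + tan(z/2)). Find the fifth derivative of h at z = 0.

-8

Substitute the inner expansion into the outer series and collect powers.
The coefficient of z^5 in the expansion is -1/15, so h^(5)(0) = 5! * (-1/15) = -8.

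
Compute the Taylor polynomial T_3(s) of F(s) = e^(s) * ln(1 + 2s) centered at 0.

Take the Cauchy product of the two expansions.
F(0) = 0
F′(0) = 2
F′′(0) = 0
F′′′(0) = 10
Dividing each by k! gives the coefficients c_0, ..., c_3.

5*s^3/3 + 2*s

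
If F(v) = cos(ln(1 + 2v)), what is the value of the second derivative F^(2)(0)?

-4

Let u equal the inner series; expand the outer function in u and truncate.
From the series, [v^2] F = -2; multiply by 2! = 2 to get -4.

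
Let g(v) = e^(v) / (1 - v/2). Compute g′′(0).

5/2

Write out both Maclaurin series and multiply, keeping only the needed powers.
From the series, [v^2] g = 5/4; multiply by 2! = 2 to get 5/2.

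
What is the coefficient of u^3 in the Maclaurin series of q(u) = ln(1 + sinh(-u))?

Substitute the inner expansion into the outer series and collect powers.
[u^0] = 0;  [u^1] = -1;  [u^2] = -1/2;  [u^3] = -1/2.

-1/2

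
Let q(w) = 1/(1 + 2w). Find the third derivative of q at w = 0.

-48

The coefficient of w^3 in the expansion is -8, so q′′′(0) = 3! * (-8) = -48.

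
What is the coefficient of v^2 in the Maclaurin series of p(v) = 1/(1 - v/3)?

1/9

[v^0] = 1;  [v^1] = 1/3;  [v^2] = 1/9.
So c_2 = p′′(0)/2! = 1/9.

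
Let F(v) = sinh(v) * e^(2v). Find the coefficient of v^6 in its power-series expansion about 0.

91/180

Multiply the two series term by term and collect like powers.
F(0) = 0
F′(0) = 1
F′′(0) = 4
F′′′(0) = 13
F^(4)(0) = 40
F^(5)(0) = 121
F^(6)(0) = 364
Then c_k = F^(k)(0)/k! gives each Taylor coefficient.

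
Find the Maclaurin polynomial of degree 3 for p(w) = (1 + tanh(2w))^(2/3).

Substitute the inner expansion into the outer series and collect powers.
p(0) = 1
p′(0) = 4/3
p′′(0) = -8/9
p′′′(0) = -224/27

-112*w^3/81 - 4*w^2/9 + 4*w/3 + 1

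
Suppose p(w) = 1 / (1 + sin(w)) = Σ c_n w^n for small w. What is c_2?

1

Write 1/(1+u) = 1 - u + u^2 - u^3 + ... and substitute the series for u.
[w^0] = 1;  [w^1] = -1;  [w^2] = 1.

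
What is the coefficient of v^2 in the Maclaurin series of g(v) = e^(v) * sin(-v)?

-1

Multiply the two series term by term and collect like powers.
g(0) = 0
g′(0) = -1
g′′(0) = -2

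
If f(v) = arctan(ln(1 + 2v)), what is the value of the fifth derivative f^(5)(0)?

Compose series: expand the inner function first, then feed it into the outer expansion.
The coefficient of v^5 in the expansion is -88/15, so f^(5)(0) = 5! * (-88/15) = -704.

-704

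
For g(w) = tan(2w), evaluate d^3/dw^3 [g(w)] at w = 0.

16

The coefficient of w^3 in the expansion is 8/3, so g′′′(0) = 3! * (8/3) = 16.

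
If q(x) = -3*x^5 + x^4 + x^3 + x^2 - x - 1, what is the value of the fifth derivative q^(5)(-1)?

From the series, [(x + 1)^5] q = -3; multiply by 5! = 120 to get -360.

-360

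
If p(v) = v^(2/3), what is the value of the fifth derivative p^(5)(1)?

560/243

The coefficient of (v - 1)^5 in the expansion is 14/729, so p^(5)(1) = 5! * (14/729) = 560/243.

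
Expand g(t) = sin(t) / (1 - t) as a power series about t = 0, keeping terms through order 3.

Expand each factor separately, then convolve coefficients.
g(0) = 0
g′(0) = 1
g′′(0) = 2
g′′′(0) = 5
Dividing each by k! gives the coefficients c_0, ..., c_3.

5*t^3/6 + t^2 + t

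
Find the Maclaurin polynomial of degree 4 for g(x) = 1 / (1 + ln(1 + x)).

11*x^4/3 - 7*x^3/3 + 3*x^2/2 - x + 1

Expand as Σ (-1)^k u^k with u equal to the inner function's series.
[x^0] = 1;  [x^1] = -1;  [x^2] = 3/2;  [x^3] = -7/3;  [x^4] = 11/3.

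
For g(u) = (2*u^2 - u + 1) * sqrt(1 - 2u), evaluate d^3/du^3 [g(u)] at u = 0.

Shift and add copies of the series according to the polynomial's terms.
The coefficient of u^3 in the expansion is -2, so g′′′(0) = 3! * (-2) = -12.

-12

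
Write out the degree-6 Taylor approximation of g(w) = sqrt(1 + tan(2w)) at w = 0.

Let u equal the inner series; expand the outer function in u and truncate.
g(0) = 1
g′(0) = 1
g′′(0) = -1
g′′′(0) = 11
g^(4)(0) = -47
g^(5)(0) = 601
g^(6)(0) = -5521

-5521*w^6/720 + 601*w^5/120 - 47*w^4/24 + 11*w^3/6 - w^2/2 + w + 1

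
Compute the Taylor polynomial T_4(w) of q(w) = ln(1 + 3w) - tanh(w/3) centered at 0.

-81*w^4/4 + 730*w^3/81 - 9*w^2/2 + 8*w/3

Expand each term separately and add.
q(0) = 0
q′(0) = 8/3
q′′(0) = -9
q′′′(0) = 1460/27
q^(4)(0) = -486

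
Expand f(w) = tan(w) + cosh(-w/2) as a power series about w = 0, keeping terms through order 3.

Combine the two series term by term.

w^3/3 + w^2/8 + w + 1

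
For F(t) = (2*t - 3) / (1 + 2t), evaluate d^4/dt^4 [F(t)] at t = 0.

-1536

Distribute the polynomial across the series and collect like powers.
The coefficient of t^4 in the expansion is -64, so F^(4)(0) = 4! * (-64) = -1536.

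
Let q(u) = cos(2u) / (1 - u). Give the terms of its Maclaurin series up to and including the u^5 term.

-u^5/3 - u^4/3 - u^3 - u^2 + u + 1

Expand 1/(denominator) as a geometric series and multiply by the numerator's series.
[u^0] = 1;  [u^1] = 1;  [u^2] = -1;  [u^3] = -1;  [u^4] = -1/3;  [u^5] = -1/3.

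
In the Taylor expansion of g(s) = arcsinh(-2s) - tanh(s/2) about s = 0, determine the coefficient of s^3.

Add the two expansions coefficient-wise.
g(0) = 0
g′(0) = -5/2
g′′(0) = 0
g′′′(0) = 33/4
So c_3 = g′′′(0)/3! = 11/8.

11/8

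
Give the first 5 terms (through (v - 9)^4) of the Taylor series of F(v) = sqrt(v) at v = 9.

F(9) = 3
F′(9) = 1/6
F′′(9) = -1/108
F′′′(9) = 1/648
F^(4)(9) = -5/11664
The Taylor polynomial is Σ F^(k)(9)/k! · (v - 9)^k.

-5*(v - 9)^4/279936 + (v - 9)^3/3888 - (v - 9)^2/216 + (v - 9)/6 + 3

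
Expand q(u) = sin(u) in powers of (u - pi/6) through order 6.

-(u - pi/6)^6/1440 + sqrt(3)*(u - pi/6)^5/240 + (u - pi/6)^4/48 - sqrt(3)*(u - pi/6)^3/12 - (u - pi/6)^2/4 + sqrt(3)*(u - pi/6)/2 + 1/2

[(u - pi/6)^0] = 1/2;  [(u - pi/6)^1] = sqrt(3)/2;  [(u - pi/6)^2] = -1/4;  [(u - pi/6)^3] = -sqrt(3)/12;  [(u - pi/6)^4] = 1/48;  [(u - pi/6)^5] = sqrt(3)/240;  [(u - pi/6)^6] = -1/1440.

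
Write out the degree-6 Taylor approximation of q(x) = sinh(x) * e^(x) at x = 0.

2*x^6/45 + 2*x^5/15 + x^4/3 + 2*x^3/3 + x^2 + x

Take the Cauchy product of the two expansions.
q(0) = 0
q′(0) = 1
q′′(0) = 2
q′′′(0) = 4
q^(4)(0) = 8
q^(5)(0) = 16
q^(6)(0) = 32
Then c_k = q^(k)(0)/k! gives each Taylor coefficient.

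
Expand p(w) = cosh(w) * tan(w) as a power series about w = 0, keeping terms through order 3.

Write out both Maclaurin series and multiply, keeping only the needed powers.
p(0) = 0
p′(0) = 1
p′′(0) = 0
p′′′(0) = 5

5*w^3/6 + w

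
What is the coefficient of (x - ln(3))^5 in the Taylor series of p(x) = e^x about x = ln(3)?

1/40

p(ln(3)) = 3
p′(ln(3)) = 3
p′′(ln(3)) = 3
p′′′(ln(3)) = 3
p^(4)(ln(3)) = 3
p^(5)(ln(3)) = 3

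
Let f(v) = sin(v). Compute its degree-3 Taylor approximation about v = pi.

Apply the Taylor formula c_k = f^(k)(a)/k!.
f(pi) = 0
f′(pi) = -1
f′′(pi) = 0
f′′′(pi) = 1
The Taylor polynomial is Σ f^(k)(pi)/k! · (v - pi)^k.

(v - pi)^3/6 - (v - pi)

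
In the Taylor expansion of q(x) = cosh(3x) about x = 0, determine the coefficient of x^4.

27/8

Apply the Taylor formula c_k = f^(k)(a)/k!.
q(0) = 1
q′(0) = 0
q′′(0) = 9
q′′′(0) = 0
q^(4)(0) = 81
So c_4 = q^(4)(0)/4! = 27/8.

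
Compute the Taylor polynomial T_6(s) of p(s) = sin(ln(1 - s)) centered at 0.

s^6/8 + s^5/12 - s^3/6 - s^2/2 - s

Plug the Maclaurin series of the inner function into that of the outer and collect terms.
[s^0] = 0;  [s^1] = -1;  [s^2] = -1/2;  [s^3] = -1/6;  [s^4] = 0;  [s^5] = 1/12;  [s^6] = 1/8.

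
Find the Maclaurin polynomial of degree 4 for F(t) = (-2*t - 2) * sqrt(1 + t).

Multiply each power in the prefactor through the base expansion.
F(0) = -2
F′(0) = -3
F′′(0) = -3/2
F′′′(0) = 3/4
F^(4)(0) = -9/8
The Taylor polynomial is Σ F^(k)(0)/k! · t^k.

-3*t^4/64 + t^3/8 - 3*t^2/4 - 3*t - 2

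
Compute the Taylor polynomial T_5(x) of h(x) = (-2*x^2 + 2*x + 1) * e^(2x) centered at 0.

-16*x^5/15 - 2*x^4/3 + 4*x^3/3 + 4*x^2 + 4*x + 1

Shift and add copies of the series according to the polynomial's terms.
h(0) = 1
h′(0) = 4
h′′(0) = 8
h′′′(0) = 8
h^(4)(0) = -16
h^(5)(0) = -128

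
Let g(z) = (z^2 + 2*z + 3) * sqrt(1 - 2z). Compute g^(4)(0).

Shift and add copies of the series according to the polynomial's terms.
From the series, [z^4] g = -27/8; multiply by 4! = 24 to get -81.

-81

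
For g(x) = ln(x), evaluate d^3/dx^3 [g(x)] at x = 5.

The coefficient of (x - 5)^3 in the expansion is 1/375, so g′′′(5) = 3! * (1/375) = 2/125.

2/125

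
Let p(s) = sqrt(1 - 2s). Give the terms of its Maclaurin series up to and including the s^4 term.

-5*s^4/8 - s^3/2 - s^2/2 - s + 1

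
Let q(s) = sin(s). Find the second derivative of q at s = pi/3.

-sqrt(3)/2

The coefficient of (s - pi/3)^2 in the expansion is -sqrt(3)/4, so q′′(pi/3) = 2! * (-sqrt(3)/4) = -sqrt(3)/2.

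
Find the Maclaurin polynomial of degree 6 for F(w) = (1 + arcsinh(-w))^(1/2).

Plug the Maclaurin series of the inner function into that of the outer and collect terms.
[w^0] = 1;  [w^1] = -1/2;  [w^2] = -1/8;  [w^3] = 1/48;  [w^4] = 1/384;  [w^5] = -43/1280;  [w^6] = -769/46080.

-769*w^6/46080 - 43*w^5/1280 + w^4/384 + w^3/48 - w^2/8 - w/2 + 1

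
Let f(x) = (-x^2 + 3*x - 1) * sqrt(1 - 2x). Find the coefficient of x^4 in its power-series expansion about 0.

-3/8

Shift and add copies of the series according to the polynomial's terms.
So c_4 = f^(4)(0)/4! = -3/8.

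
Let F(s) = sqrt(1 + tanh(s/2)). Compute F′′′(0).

-5/64

Let u equal the inner series; expand the outer function in u and truncate.
From the series, [s^3] F = -5/384; multiply by 3! = 6 to get -5/64.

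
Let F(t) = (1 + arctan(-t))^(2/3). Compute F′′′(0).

28/27

Compose series: expand the inner function first, then feed it into the outer expansion.
The coefficient of t^3 in the expansion is 14/81, so F′′′(0) = 3! * (14/81) = 28/27.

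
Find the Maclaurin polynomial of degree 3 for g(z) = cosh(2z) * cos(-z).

Expand each factor separately, then convolve coefficients.

3*z^2/2 + 1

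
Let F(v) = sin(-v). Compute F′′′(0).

From the series, [v^3] F = 1/6; multiply by 3! = 6 to get 1.

1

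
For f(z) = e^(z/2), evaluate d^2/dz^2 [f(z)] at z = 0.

From the series, [z^2] f = 1/8; multiply by 2! = 2 to get 1/4.

1/4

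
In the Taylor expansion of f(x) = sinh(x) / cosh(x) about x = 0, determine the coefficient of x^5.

2/15

Divide the numerator series by the denominator series (power-series long division).
f(0) = 0
f′(0) = 1
f′′(0) = 0
f′′′(0) = -2
f^(4)(0) = 0
f^(5)(0) = 16
So c_5 = f^(5)(0)/5! = 2/15.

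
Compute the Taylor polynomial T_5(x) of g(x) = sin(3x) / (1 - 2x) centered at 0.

1281*x^5/40 + 15*x^4 + 15*x^3/2 + 6*x^2 + 3*x

Multiply the two series term by term and collect like powers.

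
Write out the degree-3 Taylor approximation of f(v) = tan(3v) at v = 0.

9*v^3 + 3*v

Differentiate repeatedly and evaluate at the center.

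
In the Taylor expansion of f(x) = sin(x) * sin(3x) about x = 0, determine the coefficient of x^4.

-5

Write out both Maclaurin series and multiply, keeping only the needed powers.
f(0) = 0
f′(0) = 0
f′′(0) = 6
f′′′(0) = 0
f^(4)(0) = -120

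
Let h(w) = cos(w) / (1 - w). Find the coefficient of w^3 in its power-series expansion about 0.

1/2

Expand 1/(denominator) as a geometric series and multiply by the numerator's series.
h(0) = 1
h′(0) = 1
h′′(0) = 1
h′′′(0) = 3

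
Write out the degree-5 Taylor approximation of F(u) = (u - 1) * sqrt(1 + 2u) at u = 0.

Distribute the polynomial across the series and collect like powers.
F(0) = -1
F′(0) = 0
F′′(0) = 3
F′′′(0) = -6
F^(4)(0) = 27
F^(5)(0) = -180
The Taylor polynomial is Σ F^(k)(0)/k! · u^k.

-3*u^5/2 + 9*u^4/8 - u^3 + 3*u^2/2 - 1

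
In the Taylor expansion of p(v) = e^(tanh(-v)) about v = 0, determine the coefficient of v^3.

Let u equal the inner series; expand the outer function in u and truncate.
p(0) = 1
p′(0) = -1
p′′(0) = 1
p′′′(0) = 1

1/6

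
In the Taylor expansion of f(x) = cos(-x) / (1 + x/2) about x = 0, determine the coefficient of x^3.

Expand each factor separately, then convolve coefficients.
[x^0] = 1;  [x^1] = -1/2;  [x^2] = -1/4;  [x^3] = 1/8.
So c_3 = f′′′(0)/3! = 1/8.

1/8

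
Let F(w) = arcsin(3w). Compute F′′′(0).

27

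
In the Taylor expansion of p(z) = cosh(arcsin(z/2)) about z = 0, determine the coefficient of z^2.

1/8

Compose series: expand the inner function first, then feed it into the outer expansion.
p(0) = 1
p′(0) = 0
p′′(0) = 1/4
So c_2 = p′′(0)/2! = 1/8.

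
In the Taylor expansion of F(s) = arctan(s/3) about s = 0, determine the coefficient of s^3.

-1/81

Apply the Taylor formula c_k = f^(k)(a)/k!.
F(0) = 0
F′(0) = 1/3
F′′(0) = 0
F′′′(0) = -2/27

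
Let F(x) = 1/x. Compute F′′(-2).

The coefficient of (x + 2)^2 in the expansion is -1/8, so F′′(-2) = 2! * (-1/8) = -1/4.

-1/4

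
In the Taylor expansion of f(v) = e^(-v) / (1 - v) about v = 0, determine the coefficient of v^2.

1/2

Multiply the numerator's expansion by the denominator's geometric series.
[v^0] = 1;  [v^1] = 0;  [v^2] = 1/2.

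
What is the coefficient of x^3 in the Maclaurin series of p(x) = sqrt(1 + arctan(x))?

Let u equal the inner series; expand the outer function in u and truncate.
[x^0] = 1;  [x^1] = 1/2;  [x^2] = -1/8;  [x^3] = -5/48.

-5/48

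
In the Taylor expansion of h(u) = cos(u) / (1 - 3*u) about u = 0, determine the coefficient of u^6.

495989/720

Multiply the numerator's expansion by the denominator's geometric series.
h(0) = 1
h′(0) = 3
h′′(0) = 17
h′′′(0) = 153
h^(4)(0) = 1837
h^(5)(0) = 27555
h^(6)(0) = 495989
So c_6 = h^(6)(0)/6! = 495989/720.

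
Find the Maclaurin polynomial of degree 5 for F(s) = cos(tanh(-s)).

3*s^4/8 - s^2/2 + 1

Compose series: expand the inner function first, then feed it into the outer expansion.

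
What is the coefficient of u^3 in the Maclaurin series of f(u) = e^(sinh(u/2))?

1/24

Let u equal the inner series; expand the outer function in u and truncate.
f(0) = 1
f′(0) = 1/2
f′′(0) = 1/4
f′′′(0) = 1/4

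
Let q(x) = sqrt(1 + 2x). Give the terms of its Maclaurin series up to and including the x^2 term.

q(0) = 1
q′(0) = 1
q′′(0) = -1
The Taylor polynomial is Σ q^(k)(0)/k! · x^k.

-x^2/2 + x + 1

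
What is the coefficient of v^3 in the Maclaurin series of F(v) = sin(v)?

F(0) = 0
F′(0) = 1
F′′(0) = 0
F′′′(0) = -1
So c_3 = F′′′(0)/3! = -1/6.

-1/6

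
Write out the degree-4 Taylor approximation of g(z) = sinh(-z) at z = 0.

[z^0] = 0;  [z^1] = -1;  [z^2] = 0;  [z^3] = -1/6;  [z^4] = 0.

-z^3/6 - z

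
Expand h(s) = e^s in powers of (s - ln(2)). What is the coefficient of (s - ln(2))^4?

h(ln(2)) = 2
h′(ln(2)) = 2
h′′(ln(2)) = 2
h′′′(ln(2)) = 2
h^(4)(ln(2)) = 2
So c_4 = h^(4)(ln(2))/4! = 1/12.

1/12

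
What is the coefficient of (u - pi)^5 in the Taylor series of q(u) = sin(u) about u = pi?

-1/120

Differentiate repeatedly and evaluate at the center.
[(u - pi)^0] = 0;  [(u - pi)^1] = -1;  [(u - pi)^2] = 0;  [(u - pi)^3] = 1/6;  [(u - pi)^4] = 0;  [(u - pi)^5] = -1/120.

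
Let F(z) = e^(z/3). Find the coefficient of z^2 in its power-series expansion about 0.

[z^0] = 1;  [z^1] = 1/3;  [z^2] = 1/18.

1/18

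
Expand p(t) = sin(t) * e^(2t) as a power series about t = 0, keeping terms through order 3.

11*t^3/6 + 2*t^2 + t

Multiply the two series term by term and collect like powers.
[t^0] = 0;  [t^1] = 1;  [t^2] = 2;  [t^3] = 11/6.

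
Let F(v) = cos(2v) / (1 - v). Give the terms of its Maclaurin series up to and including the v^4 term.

-v^4/3 - v^3 - v^2 + v + 1

Write out both Maclaurin series and multiply, keeping only the needed powers.
[v^0] = 1;  [v^1] = 1;  [v^2] = -1;  [v^3] = -1;  [v^4] = -1/3.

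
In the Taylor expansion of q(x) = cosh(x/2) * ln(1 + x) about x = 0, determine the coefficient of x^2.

-1/2

Write out both Maclaurin series and multiply, keeping only the needed powers.
[x^0] = 0;  [x^1] = 1;  [x^2] = -1/2.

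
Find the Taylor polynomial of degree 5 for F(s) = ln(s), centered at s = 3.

F(3) = ln(3)
F′(3) = 1/3
F′′(3) = -1/9
F′′′(3) = 2/27
F^(4)(3) = -2/27
F^(5)(3) = 8/81
Then c_k = F^(k)(3)/k! gives each Taylor coefficient.

(s - 3)^5/1215 - (s - 3)^4/324 + (s - 3)^3/81 - (s - 3)^2/18 + (s - 3)/3 + ln(3)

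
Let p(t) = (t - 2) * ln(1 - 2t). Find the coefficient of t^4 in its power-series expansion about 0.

16/3

Multiply each power in the prefactor through the base expansion.
[t^0] = 0;  [t^1] = 4;  [t^2] = 2;  [t^3] = 10/3;  [t^4] = 16/3.
So c_4 = p^(4)(0)/4! = 16/3.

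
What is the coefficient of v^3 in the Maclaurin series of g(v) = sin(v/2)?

Differentiate repeatedly and evaluate at the center.
[v^0] = 0;  [v^1] = 1/2;  [v^2] = 0;  [v^3] = -1/48.
So c_3 = g′′′(0)/3! = -1/48.

-1/48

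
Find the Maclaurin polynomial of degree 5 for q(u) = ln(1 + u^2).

q(0) = 0
q′(0) = 0
q′′(0) = 2
q′′′(0) = 0
q^(4)(0) = -12
q^(5)(0) = 0

-u^4/2 + u^2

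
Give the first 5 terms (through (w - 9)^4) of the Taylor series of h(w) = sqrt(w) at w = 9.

h(9) = 3
h′(9) = 1/6
h′′(9) = -1/108
h′′′(9) = 1/648
h^(4)(9) = -5/11664

-5*(w - 9)^4/279936 + (w - 9)^3/3888 - (w - 9)^2/216 + (w - 9)/6 + 3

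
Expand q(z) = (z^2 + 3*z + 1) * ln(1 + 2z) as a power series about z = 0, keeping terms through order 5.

-44*z^5/15 + 2*z^4 - 4*z^3/3 + 4*z^2 + 2*z

Shift and add copies of the series according to the polynomial's terms.
q(0) = 0
q′(0) = 2
q′′(0) = 8
q′′′(0) = -8
q^(4)(0) = 48
q^(5)(0) = -352
Then c_k = q^(k)(0)/k! gives each Taylor coefficient.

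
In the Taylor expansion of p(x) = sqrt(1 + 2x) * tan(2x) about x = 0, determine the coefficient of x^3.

Expand each factor separately, then convolve coefficients.
[x^0] = 0;  [x^1] = 2;  [x^2] = 2;  [x^3] = 5/3.
So c_3 = p′′′(0)/3! = 5/3.

5/3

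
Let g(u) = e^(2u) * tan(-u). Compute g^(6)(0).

-704

Take the Cauchy product of the two expansions.
From the series, [u^6] g = -44/45; multiply by 6! = 720 to get -704.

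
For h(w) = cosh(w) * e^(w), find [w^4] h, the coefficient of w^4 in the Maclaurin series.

Expand each factor separately, then convolve coefficients.
h(0) = 1
h′(0) = 1
h′′(0) = 2
h′′′(0) = 4
h^(4)(0) = 8
So c_4 = h^(4)(0)/4! = 1/3.

1/3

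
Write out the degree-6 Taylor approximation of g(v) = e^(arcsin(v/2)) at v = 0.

17*v^6/9216 + v^5/192 + 5*v^4/384 + v^3/24 + v^2/8 + v/2 + 1

Compose series: expand the inner function first, then feed it into the outer expansion.
[v^0] = 1;  [v^1] = 1/2;  [v^2] = 1/8;  [v^3] = 1/24;  [v^4] = 5/384;  [v^5] = 1/192;  [v^6] = 17/9216.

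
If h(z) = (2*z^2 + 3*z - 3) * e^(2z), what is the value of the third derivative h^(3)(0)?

Shift and add copies of the series according to the polynomial's terms.
The coefficient of z^3 in the expansion is 6, so h′′′(0) = 3! * (6) = 36.

36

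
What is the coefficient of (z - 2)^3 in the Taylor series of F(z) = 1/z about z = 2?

c_3 = F′′′(2)/3! = -1/16.

-1/16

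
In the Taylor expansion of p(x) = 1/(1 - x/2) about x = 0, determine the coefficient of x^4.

1/16

p(0) = 1
p′(0) = 1/2
p′′(0) = 1/2
p′′′(0) = 3/4
p^(4)(0) = 3/2
So c_4 = p^(4)(0)/4! = 1/16.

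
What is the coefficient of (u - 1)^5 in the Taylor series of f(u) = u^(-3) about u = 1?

Compute the successive derivatives at the expansion point and divide by k!.
f(1) = 1
f′(1) = -3
f′′(1) = 12
f′′′(1) = -60
f^(4)(1) = 360
f^(5)(1) = -2520
So c_5 = f^(5)(1)/5! = -21.

-21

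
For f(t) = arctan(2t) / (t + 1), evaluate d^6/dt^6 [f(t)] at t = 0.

Multiply the numerator's expansion by the denominator's geometric series.
From the series, [t^6] f = -86/15; multiply by 6! = 720 to get -4128.

-4128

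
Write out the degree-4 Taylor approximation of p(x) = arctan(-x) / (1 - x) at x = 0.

-2*x^4/3 - 2*x^3/3 - x^2 - x

Take the Cauchy product of the two expansions.
p(0) = 0
p′(0) = -1
p′′(0) = -2
p′′′(0) = -4
p^(4)(0) = -16
Dividing each by k! gives the coefficients c_0, ..., c_4.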